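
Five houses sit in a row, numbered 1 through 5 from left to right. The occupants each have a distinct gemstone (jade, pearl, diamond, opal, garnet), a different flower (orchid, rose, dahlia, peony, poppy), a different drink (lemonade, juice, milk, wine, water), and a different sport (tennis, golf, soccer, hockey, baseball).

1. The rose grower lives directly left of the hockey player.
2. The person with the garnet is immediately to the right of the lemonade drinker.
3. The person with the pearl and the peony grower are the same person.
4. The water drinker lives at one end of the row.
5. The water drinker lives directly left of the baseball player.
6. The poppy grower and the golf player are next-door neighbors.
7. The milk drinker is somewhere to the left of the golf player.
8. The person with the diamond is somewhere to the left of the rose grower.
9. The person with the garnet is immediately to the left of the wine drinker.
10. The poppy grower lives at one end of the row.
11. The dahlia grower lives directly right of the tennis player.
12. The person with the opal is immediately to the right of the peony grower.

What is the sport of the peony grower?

tennis

Clue 5 places the water drinker in house 1.
From clue 5, the baseball player must be in house 2.
By clue 6, the poppy grower is in house 5.
From clue 6, the golf player must be in house 4.
The person with the garnet is narrowed to house 3 or 4; consider each.
Placing it in house 3 leads to a contradiction, so it's in house 4.
The lemonade drinker is in house 3 (clue 2).
The wine drinker is in house 5 (clue 9).
House 2 drink: only milk fits.
The only drink still possible for house 4 is juice.
The only gemstone still possible for house 5 is jade.
House 3's flower must be orchid (nothing else left).
So house 1 gets peony for flower.
Clue 3 places the person with the pearl in house 1.
By clue 12, the person with the opal is in house 2.
House 3's gemstone must be diamond (nothing else left).
The rose grower is in house 4 (clue 8).
The only flower still possible for house 2 is dahlia.
Clue 1 places the hockey player in house 5.
The tennis player is in house 1 (clue 11).
House 3 sport: only soccer fits.
So: house 1 = pearl/peony/water/tennis, house 2 = opal/dahlia/milk/baseball, house 3 = diamond/orchid/lemonade/soccer, house 4 = garnet/rose/juice/golf, house 5 = jade/poppy/wine/hockey.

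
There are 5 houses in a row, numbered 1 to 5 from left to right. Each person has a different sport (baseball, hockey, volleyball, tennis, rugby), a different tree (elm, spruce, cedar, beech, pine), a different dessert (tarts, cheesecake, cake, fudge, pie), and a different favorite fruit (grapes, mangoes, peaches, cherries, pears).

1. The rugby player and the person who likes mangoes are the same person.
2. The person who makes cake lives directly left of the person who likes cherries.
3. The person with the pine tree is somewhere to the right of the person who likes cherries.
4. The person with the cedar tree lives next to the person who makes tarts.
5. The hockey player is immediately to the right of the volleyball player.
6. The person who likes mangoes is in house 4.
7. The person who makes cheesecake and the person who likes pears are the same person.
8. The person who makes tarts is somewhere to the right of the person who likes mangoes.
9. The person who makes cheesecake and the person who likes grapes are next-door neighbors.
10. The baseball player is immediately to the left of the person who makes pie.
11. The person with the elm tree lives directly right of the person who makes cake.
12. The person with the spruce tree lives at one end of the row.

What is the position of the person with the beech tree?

2

From clue 6, the person who likes mangoes must be in house 4.
By clue 8, the person who makes tarts is in house 5.
From clue 1, the rugby player must be in house 4.
By clue 4, the person with the cedar tree is in house 4.
The only favorite fruit still possible for house 5 is peaches.
So house 5 gets tennis for sport.
The hockey player is narrowed to house 2 or 3; consider each.
Placing it in house 3 leads to a contradiction, so it's in house 2.
From clue 5, the volleyball player must be in house 1.
House 3's sport must be baseball (nothing else left).
From clue 10, the person who makes pie must be in house 4.
The person with the elm tree is narrowed to house 2 or 3; consider each.
Placing it in house 2 leads to a contradiction, so it's in house 3.
From clue 11, the person who makes cake must be in house 2.
House 2's tree must be beech (nothing else left).
House 5's tree must be pine (nothing else left).
By clue 2, the person who likes cherries is in house 3.
Clue 9 places the person who likes grapes in house 2.
House 1 tree: only spruce fits.
House 1 favorite fruit: only pears fits.
By clue 7, the person who makes cheesecake is in house 1.
So house 3 gets fudge for dessert.
So: house 1 = volleyball/spruce/cheesecake/pears, house 2 = hockey/beech/cake/grapes, house 3 = baseball/elm/fudge/cherries, house 4 = rugby/cedar/pie/mangoes, house 5 = tennis/pine/tarts/peaches.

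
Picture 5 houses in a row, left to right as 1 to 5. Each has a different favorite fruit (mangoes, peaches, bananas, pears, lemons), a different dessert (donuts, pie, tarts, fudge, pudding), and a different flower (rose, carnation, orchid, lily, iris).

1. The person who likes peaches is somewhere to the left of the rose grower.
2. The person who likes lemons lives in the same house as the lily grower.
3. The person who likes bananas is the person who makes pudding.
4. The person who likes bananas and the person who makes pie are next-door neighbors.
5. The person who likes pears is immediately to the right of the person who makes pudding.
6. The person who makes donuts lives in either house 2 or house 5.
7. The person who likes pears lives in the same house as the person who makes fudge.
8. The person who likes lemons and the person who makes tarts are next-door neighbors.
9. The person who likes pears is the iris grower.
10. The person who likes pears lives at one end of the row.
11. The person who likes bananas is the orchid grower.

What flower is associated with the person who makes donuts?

lily

Clue 10: the person who likes pears is in house 5.
Clue 5 places the person who makes pudding in house 4.
By clue 7, the person who makes fudge is in house 5.
The iris grower is in house 5 (clue 9).
The person who likes bananas is in house 4 (clue 3).
From clue 4, the person who makes pie must be in house 3.
Clue 11: the orchid grower is in house 4.
The only dessert still possible for house 1 is tarts.
The only dessert still possible for house 2 is donuts.
The person who likes lemons is in house 2 (clue 8).
So house 3 gets mangoes for favorite fruit.
By clue 2, the lily grower is in house 2.
House 1 favorite fruit: only peaches fits.
That leaves carnation as the flower for house 1.
House 3 flower: only rose fits.
So: house 1 = peaches/tarts/carnation, house 2 = lemons/donuts/lily, house 3 = mangoes/pie/rose, house 4 = bananas/pudding/orchid, house 5 = pears/fudge/iris.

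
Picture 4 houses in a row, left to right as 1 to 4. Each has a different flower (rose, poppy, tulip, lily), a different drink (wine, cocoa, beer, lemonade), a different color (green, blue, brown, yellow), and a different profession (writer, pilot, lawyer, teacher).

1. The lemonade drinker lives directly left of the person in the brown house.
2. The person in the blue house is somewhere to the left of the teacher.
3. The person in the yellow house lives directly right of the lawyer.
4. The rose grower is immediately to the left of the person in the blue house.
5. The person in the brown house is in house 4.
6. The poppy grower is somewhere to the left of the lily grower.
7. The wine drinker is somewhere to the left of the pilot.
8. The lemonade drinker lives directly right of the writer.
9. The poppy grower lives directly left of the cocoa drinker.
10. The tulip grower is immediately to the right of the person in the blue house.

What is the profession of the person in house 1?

Clue 5: the person in the brown house is in house 4.
That leaves green as the color for house 1.
From clue 1, the lemonade drinker must be in house 3.
Clue 8 places the writer in house 2.
House 1 profession: only lawyer fits.
From clue 3, the person in the yellow house must be in house 2.
That leaves blue as the color for house 3.
Clue 2: the teacher is in house 4.
The rose grower is in house 2 (clue 4).
By clue 10, the tulip grower is in house 4.
House 1's flower must be poppy (nothing else left).
That leaves lily as the flower for house 3.
The only profession still possible for house 3 is pilot.
By clue 9, the cocoa drinker is in house 2.
House 4 drink: only beer fits.
That leaves wine as the drink for house 1.
So: house 1 = poppy/wine/green/lawyer, house 2 = rose/cocoa/yellow/writer, house 3 = lily/lemonade/blue/pilot, house 4 = tulip/beer/brown/teacher.

lawyer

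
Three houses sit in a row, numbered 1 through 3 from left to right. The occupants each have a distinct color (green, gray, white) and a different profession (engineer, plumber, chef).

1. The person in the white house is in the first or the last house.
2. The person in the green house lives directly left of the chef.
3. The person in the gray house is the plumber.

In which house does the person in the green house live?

2

The person in the green house is narrowed to house 1 or 2; consider each.
Placing it in house 1 leads to a contradiction, so it's in house 2.
Clue 2 places the chef in house 3.
Clue 3 places the person in the gray house in house 1.
Clue 3 places the plumber in house 1.
House 3 color: only white fits.
That leaves engineer as the profession for house 2.
So: house 1 = gray/plumber, house 2 = green/engineer, house 3 = white/chef.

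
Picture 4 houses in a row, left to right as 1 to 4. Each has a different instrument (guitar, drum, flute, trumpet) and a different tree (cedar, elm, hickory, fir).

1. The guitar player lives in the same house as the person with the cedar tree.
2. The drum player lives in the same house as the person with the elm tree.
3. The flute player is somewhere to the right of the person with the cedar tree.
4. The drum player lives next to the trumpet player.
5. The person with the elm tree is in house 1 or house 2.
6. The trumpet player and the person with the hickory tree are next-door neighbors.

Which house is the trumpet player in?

House 4 instrument: only flute fits.
The drum player is narrowed to house 1 or 2; consider each.
Placing it in house 1 leads to a contradiction, so it's in house 2.
The person with the elm tree is in house 2 (clue 2).
House 4 tree: only hickory fits.
Clue 6: the trumpet player is in house 3.
So house 1 gets guitar for instrument.
By clue 1, the person with the cedar tree is in house 1.
House 3's tree must be fir (nothing else left).
So: house 1 = guitar/cedar, house 2 = drum/elm, house 3 = trumpet/fir, house 4 = flute/hickory.

3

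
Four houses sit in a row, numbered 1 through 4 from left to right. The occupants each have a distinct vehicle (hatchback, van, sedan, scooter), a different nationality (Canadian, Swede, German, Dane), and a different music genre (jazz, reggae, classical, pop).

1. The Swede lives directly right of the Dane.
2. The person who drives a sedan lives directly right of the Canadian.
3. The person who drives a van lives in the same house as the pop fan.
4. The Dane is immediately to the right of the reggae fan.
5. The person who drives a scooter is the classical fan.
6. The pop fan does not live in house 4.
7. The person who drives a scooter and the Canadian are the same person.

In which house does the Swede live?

4

That leaves jazz as the music genre for house 4.
The Dane is narrowed to house 2 or 3; consider each.
Placing it in house 2 leads to a contradiction, so it's in house 3.
The Swede is in house 4 (clue 1).
From clue 4, the reggae fan must be in house 2.
Clue 7 places the person who drives a scooter in house 1.
By clue 7, the Canadian is in house 1.
The only vehicle still possible for house 4 is hatchback.
The only nationality still possible for house 2 is German.
Clue 2: the person who drives a sedan is in house 2.
Clue 3: the pop fan is in house 3.
The classical fan is in house 1 (clue 5).
So house 3 gets van for vehicle.
So: house 1 = scooter/Canadian/classical, house 2 = sedan/German/reggae, house 3 = van/Dane/pop, house 4 = hatchback/Swede/jazz.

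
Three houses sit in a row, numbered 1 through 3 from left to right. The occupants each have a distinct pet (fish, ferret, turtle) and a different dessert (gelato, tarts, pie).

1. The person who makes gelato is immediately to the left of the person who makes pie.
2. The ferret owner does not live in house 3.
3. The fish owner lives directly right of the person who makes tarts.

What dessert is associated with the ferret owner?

tarts

House 3's dessert must be pie (nothing else left).
From clue 1, the person who makes gelato must be in house 2.
House 1 dessert: only tarts fits.
The fish owner is in house 2 (clue 3).
House 1 pet: only ferret fits.
House 3's pet must be turtle (nothing else left).
So: house 1 = ferret/tarts, house 2 = fish/gelato, house 3 = turtle/pie.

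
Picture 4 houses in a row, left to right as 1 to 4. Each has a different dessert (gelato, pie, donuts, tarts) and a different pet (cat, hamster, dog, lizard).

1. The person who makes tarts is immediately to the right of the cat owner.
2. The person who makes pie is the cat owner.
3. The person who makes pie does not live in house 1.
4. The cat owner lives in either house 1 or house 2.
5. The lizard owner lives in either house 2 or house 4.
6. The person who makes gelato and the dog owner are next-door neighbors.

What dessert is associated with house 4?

gelato

Clue 2 places the person who makes pie in house 2.
From clue 2, the cat owner must be in house 2.
The only dessert still possible for house 3 is tarts.
House 4 pet: only lizard fits.
From clue 6, the person who makes gelato must be in house 4.
From clue 6, the dog owner must be in house 3.
House 1 dessert: only donuts fits.
So house 1 gets hamster for pet.
So: house 1 = donuts/hamster, house 2 = pie/cat, house 3 = tarts/dog, house 4 = gelato/lizard.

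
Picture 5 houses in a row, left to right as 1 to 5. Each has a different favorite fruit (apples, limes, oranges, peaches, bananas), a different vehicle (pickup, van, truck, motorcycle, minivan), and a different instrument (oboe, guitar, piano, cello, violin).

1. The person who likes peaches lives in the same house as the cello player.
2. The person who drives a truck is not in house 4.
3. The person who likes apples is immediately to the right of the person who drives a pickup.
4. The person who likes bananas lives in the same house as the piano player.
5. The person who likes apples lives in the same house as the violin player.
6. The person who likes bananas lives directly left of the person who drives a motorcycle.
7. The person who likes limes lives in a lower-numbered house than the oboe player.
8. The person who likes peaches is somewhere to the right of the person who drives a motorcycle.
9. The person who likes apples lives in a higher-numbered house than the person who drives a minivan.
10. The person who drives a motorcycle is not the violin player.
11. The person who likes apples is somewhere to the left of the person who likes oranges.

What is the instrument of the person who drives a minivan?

The person who likes apples is narrowed to house 2 or 3 or 4; consider each.
Placing it in house 2 and house 3 leads to a contradiction, so it's in house 4.
Clue 3: the person who drives a pickup is in house 3.
Clue 5: the violin player is in house 4.
From clue 11, the person who likes oranges must be in house 5.
House 3 favorite fruit: only peaches fits.
House 1's vehicle must be minivan (nothing else left).
House 2's vehicle must be motorcycle (nothing else left).
House 4 vehicle: only van fits.
That leaves truck as the vehicle for house 5.
Clue 1 places the cello player in house 3.
The person who likes bananas is in house 1 (clue 6).
So house 2 gets limes for favorite fruit.
From clue 4, the piano player must be in house 1.
By clue 7, the oboe player is in house 5.
The only instrument still possible for house 2 is guitar.
So: house 1 = bananas/minivan/piano, house 2 = limes/motorcycle/guitar, house 3 = peaches/pickup/cello, house 4 = apples/van/violin, house 5 = oranges/truck/oboe.

piano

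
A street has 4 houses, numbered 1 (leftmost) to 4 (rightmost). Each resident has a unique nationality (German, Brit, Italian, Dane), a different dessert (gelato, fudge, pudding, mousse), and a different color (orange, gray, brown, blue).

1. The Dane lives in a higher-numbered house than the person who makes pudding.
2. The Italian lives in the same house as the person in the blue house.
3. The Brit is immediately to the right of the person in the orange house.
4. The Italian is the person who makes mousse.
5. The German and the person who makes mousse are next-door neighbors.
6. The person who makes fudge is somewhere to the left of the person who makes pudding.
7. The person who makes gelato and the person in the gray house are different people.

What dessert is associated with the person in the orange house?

fudge

The Dane is narrowed to house 3 or 4; consider each.
Placing it in house 3 leads to a contradiction, so it's in house 4.
So house 4 gets gelato for dessert.
House 4's color must be brown (nothing else left).
The Brit is narrowed to house 2 or 3; consider each.
Placing it in house 2 leads to a contradiction, so it's in house 3.
By clue 3, the person in the orange house is in house 2.
Clue 2 places the Italian in house 1.
Clue 2 places the person in the blue house in house 1.
By clue 4, the person who makes mousse is in house 1.
Clue 5: the German is in house 2.
House 3's dessert must be pudding (nothing else left).
The only color still possible for house 3 is gray.
House 2 dessert: only fudge fits.
So: house 1 = Italian/mousse/blue, house 2 = German/fudge/orange, house 3 = Brit/pudding/gray, house 4 = Dane/gelato/brown.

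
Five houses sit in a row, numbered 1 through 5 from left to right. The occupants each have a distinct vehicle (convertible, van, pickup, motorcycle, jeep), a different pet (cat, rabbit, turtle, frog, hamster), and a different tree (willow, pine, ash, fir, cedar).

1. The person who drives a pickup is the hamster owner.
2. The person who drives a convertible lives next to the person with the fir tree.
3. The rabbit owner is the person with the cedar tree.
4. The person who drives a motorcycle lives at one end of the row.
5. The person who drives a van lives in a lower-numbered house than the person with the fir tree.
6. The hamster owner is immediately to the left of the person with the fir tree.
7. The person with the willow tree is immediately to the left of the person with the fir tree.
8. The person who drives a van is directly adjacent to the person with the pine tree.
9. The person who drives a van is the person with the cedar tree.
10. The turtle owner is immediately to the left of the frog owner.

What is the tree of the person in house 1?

pine

The person who drives a motorcycle is narrowed to house 1 or 5; consider each.
Placing it in house 5 leads to a contradiction, so it's in house 1.
The person who drives a pickup is narrowed to house 2 or 3 or 4; consider each.
Placing it in house 2 and house 4 leads to a contradiction, so it's in house 3.
Clue 1: the hamster owner is in house 3.
The person with the fir tree is in house 4 (clue 6).
The person with the willow tree is in house 3 (clue 7).
The only tree still possible for house 2 is cedar.
Clue 2 places the person who drives a convertible in house 5.
From clue 3, the rabbit owner must be in house 2.
Clue 5: the person who drives a van is in house 2.
Clue 8 places the person with the pine tree in house 1.
House 4's vehicle must be jeep (nothing else left).
The only pet still possible for house 5 is frog.
House 5's tree must be ash (nothing else left).
From clue 10, the turtle owner must be in house 4.
House 1's pet must be cat (nothing else left).
So: house 1 = motorcycle/cat/pine, house 2 = van/rabbit/cedar, house 3 = pickup/hamster/willow, house 4 = jeep/turtle/fir, house 5 = convertible/frog/ash.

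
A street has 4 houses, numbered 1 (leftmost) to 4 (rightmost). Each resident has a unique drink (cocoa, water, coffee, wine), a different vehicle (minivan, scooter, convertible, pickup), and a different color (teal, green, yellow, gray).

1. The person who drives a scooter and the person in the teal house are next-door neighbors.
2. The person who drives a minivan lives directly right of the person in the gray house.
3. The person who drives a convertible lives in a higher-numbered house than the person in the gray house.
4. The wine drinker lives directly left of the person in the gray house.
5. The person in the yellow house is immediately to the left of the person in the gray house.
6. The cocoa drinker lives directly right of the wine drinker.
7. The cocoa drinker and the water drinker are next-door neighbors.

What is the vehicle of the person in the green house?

The cocoa drinker is narrowed to house 2 or 3; consider each.
Placing it in house 3 leads to a contradiction, so it's in house 2.
The wine drinker is in house 1 (clue 6).
That leaves coffee as the drink for house 4.
The person in the gray house is in house 2 (clue 4).
Clue 5: the person in the yellow house is in house 1.
So house 3 gets water for drink.
From clue 2, the person who drives a minivan must be in house 3.
House 1's vehicle must be pickup (nothing else left).
The only vehicle still possible for house 2 is scooter.
The only vehicle still possible for house 4 is convertible.
The person in the teal house is in house 3 (clue 1).
House 4's color must be green (nothing else left).
So: house 1 = wine/pickup/yellow, house 2 = cocoa/scooter/gray, house 3 = water/minivan/teal, house 4 = coffee/convertible/green.

convertible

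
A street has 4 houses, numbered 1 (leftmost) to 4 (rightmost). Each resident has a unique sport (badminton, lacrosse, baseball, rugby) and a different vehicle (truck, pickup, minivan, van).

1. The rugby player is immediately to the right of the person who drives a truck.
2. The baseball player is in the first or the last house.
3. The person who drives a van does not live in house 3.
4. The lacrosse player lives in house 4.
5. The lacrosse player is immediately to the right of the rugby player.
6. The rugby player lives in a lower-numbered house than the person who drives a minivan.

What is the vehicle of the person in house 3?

pickup

From clue 4, the lacrosse player must be in house 4.
The rugby player is in house 3 (clue 5).
By clue 6, the person who drives a minivan is in house 4.
So house 1 gets baseball for sport.
So house 2 gets badminton for sport.
Clue 1: the person who drives a truck is in house 2.
So house 1 gets van for vehicle.
That leaves pickup as the vehicle for house 3.
So: house 1 = baseball/van, house 2 = badminton/truck, house 3 = rugby/pickup, house 4 = lacrosse/minivan.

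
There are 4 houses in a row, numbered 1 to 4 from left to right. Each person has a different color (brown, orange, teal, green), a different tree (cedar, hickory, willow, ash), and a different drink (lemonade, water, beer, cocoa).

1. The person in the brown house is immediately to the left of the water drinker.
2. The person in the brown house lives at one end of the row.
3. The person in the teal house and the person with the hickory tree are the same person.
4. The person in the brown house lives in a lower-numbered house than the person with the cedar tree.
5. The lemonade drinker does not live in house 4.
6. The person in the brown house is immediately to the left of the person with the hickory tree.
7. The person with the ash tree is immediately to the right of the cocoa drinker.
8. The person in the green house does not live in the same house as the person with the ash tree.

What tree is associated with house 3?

Clue 2: the person in the brown house is in house 1.
The person with the hickory tree is in house 2 (clue 6).
House 1's tree must be willow (nothing else left).
Clue 1: the water drinker is in house 2.
By clue 3, the person in the teal house is in house 2.
House 3 drink: only cocoa fits.
The only drink still possible for house 4 is beer.
Clue 7 places the person with the ash tree in house 4.
The person in the green house is in house 3 (clue 8).
That leaves orange as the color for house 4.
That leaves cedar as the tree for house 3.
The only drink still possible for house 1 is lemonade.
So: house 1 = brown/willow/lemonade, house 2 = teal/hickory/water, house 3 = green/cedar/cocoa, house 4 = orange/ash/beer.

cedar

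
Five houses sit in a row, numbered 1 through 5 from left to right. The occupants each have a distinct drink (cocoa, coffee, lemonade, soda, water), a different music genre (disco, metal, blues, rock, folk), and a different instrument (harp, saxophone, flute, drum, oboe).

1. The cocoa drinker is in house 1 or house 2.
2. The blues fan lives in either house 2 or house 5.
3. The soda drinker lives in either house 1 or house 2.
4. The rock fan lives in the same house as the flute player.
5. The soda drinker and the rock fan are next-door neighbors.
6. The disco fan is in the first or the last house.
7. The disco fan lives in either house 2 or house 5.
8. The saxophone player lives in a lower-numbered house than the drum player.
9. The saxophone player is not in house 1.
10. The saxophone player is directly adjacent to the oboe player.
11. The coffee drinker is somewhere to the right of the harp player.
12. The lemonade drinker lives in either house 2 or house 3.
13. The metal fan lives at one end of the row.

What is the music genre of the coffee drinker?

disco

Clue 7 places the disco fan in house 5.
House 1's music genre must be metal (nothing else left).
That leaves blues as the music genre for house 2.
House 3 music genre: only rock fits.
House 4 music genre: only folk fits.
By clue 4, the flute player is in house 3.
From clue 5, the soda drinker must be in house 2.
That leaves cocoa as the drink for house 1.
So house 3 gets lemonade for drink.
The coffee drinker is narrowed to house 4 or 5; consider each.
Placing it in house 4 leads to a contradiction, so it's in house 5.
So house 4 gets water for drink.
The drum player is narrowed to house 4 or 5; consider each.
Placing it in house 4 leads to a contradiction, so it's in house 5.
So house 1 gets oboe for instrument.
Clue 10: the saxophone player is in house 2.
So house 4 gets harp for instrument.
So: house 1 = cocoa/metal/oboe, house 2 = soda/blues/saxophone, house 3 = lemonade/rock/flute, house 4 = water/folk/harp, house 5 = coffee/disco/drum.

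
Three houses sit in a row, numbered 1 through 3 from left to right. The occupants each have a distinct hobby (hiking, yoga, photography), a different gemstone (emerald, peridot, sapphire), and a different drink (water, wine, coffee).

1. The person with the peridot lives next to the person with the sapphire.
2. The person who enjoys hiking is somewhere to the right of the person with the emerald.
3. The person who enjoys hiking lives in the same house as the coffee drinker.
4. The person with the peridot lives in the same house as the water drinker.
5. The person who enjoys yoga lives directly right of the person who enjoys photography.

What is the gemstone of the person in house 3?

House 1 hobby: only photography fits.
The person who enjoys yoga is in house 2 (clue 5).
House 3 hobby: only hiking fits.
Clue 3 places the coffee drinker in house 3.
The only gemstone still possible for house 3 is sapphire.
The person with the peridot is in house 2 (clue 1).
Clue 4: the water drinker is in house 2.
The only gemstone still possible for house 1 is emerald.
So house 1 gets wine for drink.
So: house 1 = photography/emerald/wine, house 2 = yoga/peridot/water, house 3 = hiking/sapphire/coffee.

sapphire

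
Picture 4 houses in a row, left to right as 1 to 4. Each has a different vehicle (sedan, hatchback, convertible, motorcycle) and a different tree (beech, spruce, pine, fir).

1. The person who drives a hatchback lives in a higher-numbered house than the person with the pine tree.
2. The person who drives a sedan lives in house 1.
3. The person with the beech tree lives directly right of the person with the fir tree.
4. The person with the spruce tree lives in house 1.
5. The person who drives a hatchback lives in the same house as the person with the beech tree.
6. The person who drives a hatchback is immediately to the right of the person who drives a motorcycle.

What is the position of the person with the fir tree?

3

Clue 2 places the person who drives a sedan in house 1.
The person with the spruce tree is in house 1 (clue 4).
The only tree still possible for house 4 is beech.
By clue 3, the person with the fir tree is in house 3.
By clue 5, the person who drives a hatchback is in house 4.
From clue 6, the person who drives a motorcycle must be in house 3.
So house 2 gets convertible for vehicle.
The only tree still possible for house 2 is pine.
So: house 1 = sedan/spruce, house 2 = convertible/pine, house 3 = motorcycle/fir, house 4 = hatchback/beech.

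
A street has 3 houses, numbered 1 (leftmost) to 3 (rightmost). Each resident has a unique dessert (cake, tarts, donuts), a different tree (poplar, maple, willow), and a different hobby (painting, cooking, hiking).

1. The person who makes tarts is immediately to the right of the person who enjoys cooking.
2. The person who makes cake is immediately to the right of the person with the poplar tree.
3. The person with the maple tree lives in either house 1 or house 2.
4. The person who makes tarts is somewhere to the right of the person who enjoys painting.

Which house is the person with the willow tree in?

3

House 1 dessert: only donuts fits.
The only tree still possible for house 3 is willow.
That leaves hiking as the hobby for house 3.
The person who makes cake is narrowed to house 2 or 3; consider each.
Placing it in house 3 leads to a contradiction, so it's in house 2.
By clue 2, the person with the poplar tree is in house 1.
That leaves tarts as the dessert for house 3.
House 2's tree must be maple (nothing else left).
From clue 1, the person who enjoys cooking must be in house 2.
House 1's hobby must be painting (nothing else left).
So: house 1 = donuts/poplar/painting, house 2 = cake/maple/cooking, house 3 = tarts/willow/hiking.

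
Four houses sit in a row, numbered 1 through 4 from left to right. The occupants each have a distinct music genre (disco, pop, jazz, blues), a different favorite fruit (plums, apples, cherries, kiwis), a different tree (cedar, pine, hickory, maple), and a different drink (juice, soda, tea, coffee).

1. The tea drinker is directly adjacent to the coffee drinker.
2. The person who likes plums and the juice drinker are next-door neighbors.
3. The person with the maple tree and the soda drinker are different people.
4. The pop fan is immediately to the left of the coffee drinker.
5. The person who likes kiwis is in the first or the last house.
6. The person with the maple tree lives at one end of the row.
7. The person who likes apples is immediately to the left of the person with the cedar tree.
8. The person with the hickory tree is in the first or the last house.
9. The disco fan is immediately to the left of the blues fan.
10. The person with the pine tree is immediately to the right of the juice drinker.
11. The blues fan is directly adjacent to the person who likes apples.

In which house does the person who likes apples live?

1

The person who likes kiwis is narrowed to house 1 or 4; consider each.
Placing it in house 1 leads to a contradiction, so it's in house 4.
The person with the hickory tree is narrowed to house 1 or 4; consider each.
Placing it in house 4 leads to a contradiction, so it's in house 1.
That leaves maple as the tree for house 4.
House 4's music genre must be jazz (nothing else left).
The blues fan is narrowed to house 2 or 3; consider each.
Placing it in house 3 leads to a contradiction, so it's in house 2.
The disco fan is in house 1 (clue 9).
From clue 11, the person who likes apples must be in house 1.
The only music genre still possible for house 3 is pop.
The coffee drinker is in house 4 (clue 4).
By clue 7, the person with the cedar tree is in house 2.
House 3 tree: only pine fits.
By clue 1, the tea drinker is in house 3.
By clue 10, the juice drinker is in house 2.
That leaves soda as the drink for house 1.
From clue 2, the person who likes plums must be in house 3.
The only favorite fruit still possible for house 2 is cherries.
So: house 1 = disco/apples/hickory/soda, house 2 = blues/cherries/cedar/juice, house 3 = pop/plums/pine/tea, house 4 = jazz/kiwis/maple/coffee.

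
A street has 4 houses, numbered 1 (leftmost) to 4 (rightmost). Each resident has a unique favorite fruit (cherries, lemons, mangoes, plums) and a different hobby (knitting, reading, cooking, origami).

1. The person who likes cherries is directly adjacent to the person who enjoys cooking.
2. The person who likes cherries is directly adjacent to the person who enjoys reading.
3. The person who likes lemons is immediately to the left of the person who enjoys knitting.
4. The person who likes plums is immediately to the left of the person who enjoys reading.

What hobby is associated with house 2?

reading

The person who likes lemons is narrowed to house 1 or 2 or 3; consider each.
Placing it in house 1 and house 3 leads to a contradiction, so it's in house 2.
By clue 3, the person who enjoys knitting is in house 3.
So house 4 gets mangoes for favorite fruit.
So house 1 gets origami for hobby.
The person who likes cherries is narrowed to house 1 or 3; consider each.
Placing it in house 1 leads to a contradiction, so it's in house 3.
The only favorite fruit still possible for house 1 is plums.
Clue 4 places the person who enjoys reading in house 2.
The only hobby still possible for house 4 is cooking.
So: house 1 = plums/origami, house 2 = lemons/reading, house 3 = cherries/knitting, house 4 = mangoes/cooking.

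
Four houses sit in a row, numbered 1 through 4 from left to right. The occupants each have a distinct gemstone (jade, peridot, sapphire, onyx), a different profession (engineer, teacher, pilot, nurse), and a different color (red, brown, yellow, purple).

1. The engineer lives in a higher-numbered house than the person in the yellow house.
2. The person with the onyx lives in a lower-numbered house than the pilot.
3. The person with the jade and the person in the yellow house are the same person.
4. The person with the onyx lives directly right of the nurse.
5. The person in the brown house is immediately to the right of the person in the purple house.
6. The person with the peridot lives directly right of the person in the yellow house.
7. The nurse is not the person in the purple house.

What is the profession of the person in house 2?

nurse

The person with the onyx is narrowed to house 2 or 3; consider each.
Placing it in house 2 leads to a contradiction, so it's in house 3.
Clue 2: the pilot is in house 4.
The nurse is in house 2 (clue 4).
That leaves teacher as the profession for house 1.
So house 3 gets engineer for profession.
By clue 6, the person with the peridot is in house 2.
From clue 6, the person in the yellow house must be in house 1.
House 4's gemstone must be sapphire (nothing else left).
So house 3 gets purple for color.
By clue 5, the person in the brown house is in house 4.
That leaves jade as the gemstone for house 1.
House 2 color: only red fits.
So: house 1 = jade/teacher/yellow, house 2 = peridot/nurse/red, house 3 = onyx/engineer/purple, house 4 = sapphire/pilot/brown.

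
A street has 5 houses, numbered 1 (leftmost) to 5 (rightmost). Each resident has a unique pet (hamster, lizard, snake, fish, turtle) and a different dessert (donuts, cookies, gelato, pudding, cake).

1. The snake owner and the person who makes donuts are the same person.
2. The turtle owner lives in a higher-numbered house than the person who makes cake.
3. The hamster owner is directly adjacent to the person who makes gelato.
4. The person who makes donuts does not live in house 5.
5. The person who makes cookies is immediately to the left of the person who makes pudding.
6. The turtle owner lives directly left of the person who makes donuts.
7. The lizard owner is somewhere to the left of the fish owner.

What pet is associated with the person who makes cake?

hamster

The snake owner is narrowed to house 3 or 4; consider each.
Placing it in house 4 leads to a contradiction, so it's in house 3.
Clue 1 places the person who makes donuts in house 3.
Clue 6: the turtle owner is in house 2.
Clue 2: the person who makes cake is in house 1.
The person who makes pudding is in house 5 (clue 5).
House 2 dessert: only gelato fits.
The only dessert still possible for house 4 is cookies.
The hamster owner is in house 1 (clue 3).
That leaves lizard as the pet for house 4.
House 5's pet must be fish (nothing else left).
So: house 1 = hamster/cake, house 2 = turtle/gelato, house 3 = snake/donuts, house 4 = lizard/cookies, house 5 = fish/pudding.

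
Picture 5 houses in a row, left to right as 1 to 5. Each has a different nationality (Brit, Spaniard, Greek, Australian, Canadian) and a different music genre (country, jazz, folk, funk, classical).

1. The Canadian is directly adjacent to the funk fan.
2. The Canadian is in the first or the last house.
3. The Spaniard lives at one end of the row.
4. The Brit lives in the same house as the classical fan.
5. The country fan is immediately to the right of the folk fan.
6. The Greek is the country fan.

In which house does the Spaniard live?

The Canadian is narrowed to house 1 or 5; consider each.
Placing it in house 1 leads to a contradiction, so it's in house 5.
Clue 1: the funk fan is in house 4.
The only nationality still possible for house 1 is Spaniard.
House 4's nationality must be Australian (nothing else left).
That leaves jazz as the music genre for house 5.
House 1's music genre must be folk (nothing else left).
The country fan is in house 2 (clue 5).
The Greek is in house 2 (clue 6).
So house 3 gets Brit for nationality.
That leaves classical as the music genre for house 3.
So: house 1 = Spaniard/folk, house 2 = Greek/country, house 3 = Brit/classical, house 4 = Australian/funk, house 5 = Canadian/jazz.

1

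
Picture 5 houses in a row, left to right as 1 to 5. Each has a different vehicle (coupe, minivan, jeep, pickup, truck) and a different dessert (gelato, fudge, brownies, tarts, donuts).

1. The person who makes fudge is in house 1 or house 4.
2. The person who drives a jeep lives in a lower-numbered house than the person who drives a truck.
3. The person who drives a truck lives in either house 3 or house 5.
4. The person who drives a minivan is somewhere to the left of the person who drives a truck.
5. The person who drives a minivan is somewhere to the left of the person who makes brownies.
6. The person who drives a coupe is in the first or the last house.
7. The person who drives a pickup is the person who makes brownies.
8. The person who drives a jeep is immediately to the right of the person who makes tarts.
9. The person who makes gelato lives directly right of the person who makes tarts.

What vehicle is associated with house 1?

The person who drives a coupe is narrowed to house 1 or 5; consider each.
Placing it in house 5 leads to a contradiction, so it's in house 1.
The person who drives a truck is narrowed to house 3 or 5; consider each.
Placing it in house 3 leads to a contradiction, so it's in house 5.
So house 5 gets donuts for dessert.
The person who drives a minivan is narrowed to house 2 or 3; consider each.
Placing it in house 3 leads to a contradiction, so it's in house 2.
House 1's dessert must be fudge (nothing else left).
The only dessert still possible for house 2 is tarts.
The person who drives a jeep is in house 3 (clue 8).
Clue 9 places the person who makes gelato in house 3.
That leaves pickup as the vehicle for house 4.
So house 4 gets brownies for dessert.
So: house 1 = coupe/fudge, house 2 = minivan/tarts, house 3 = jeep/gelato, house 4 = pickup/brownies, house 5 = truck/donuts.

coupe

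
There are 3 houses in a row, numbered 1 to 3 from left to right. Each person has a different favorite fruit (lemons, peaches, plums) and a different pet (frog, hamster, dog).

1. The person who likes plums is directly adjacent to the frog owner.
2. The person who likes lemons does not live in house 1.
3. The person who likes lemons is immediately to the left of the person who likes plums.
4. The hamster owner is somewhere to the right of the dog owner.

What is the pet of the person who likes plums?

hamster

By clue 3, the person who likes lemons is in house 2.
Clue 3 places the person who likes plums in house 3.
That leaves peaches as the favorite fruit for house 1.
By clue 1, the frog owner is in house 2.
House 1's pet must be dog (nothing else left).
House 3's pet must be hamster (nothing else left).
So: house 1 = peaches/dog, house 2 = lemons/frog, house 3 = plums/hamster.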